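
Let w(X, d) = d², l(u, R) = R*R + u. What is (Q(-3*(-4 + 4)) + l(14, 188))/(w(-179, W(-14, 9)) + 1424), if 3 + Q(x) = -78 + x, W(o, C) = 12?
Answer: 35277/1568 ≈ 22.498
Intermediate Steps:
l(u, R) = u + R² (l(u, R) = R² + u = u + R²)
Q(x) = -81 + x (Q(x) = -3 + (-78 + x) = -81 + x)
(Q(-3*(-4 + 4)) + l(14, 188))/(w(-179, W(-14, 9)) + 1424) = ((-81 - 3*(-4 + 4)) + (14 + 188²))/(12² + 1424) = ((-81 - 3*0) + (14 + 35344))/(144 + 1424) = ((-81 + 0) + 35358)/1568 = (-81 + 35358)*(1/1568) = 35277*(1/1568) = 35277/1568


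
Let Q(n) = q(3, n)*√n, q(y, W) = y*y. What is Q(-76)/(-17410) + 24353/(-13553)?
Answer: -24353/13553 - 9*I*√19/8705 ≈ -1.7969 - 0.0045066*I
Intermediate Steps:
q(y, W) = y²
Q(n) = 9*√n (Q(n) = 3²*√n = 9*√n)
Q(-76)/(-17410) + 24353/(-13553) = (9*√(-76))/(-17410) + 24353/(-13553) = (9*(2*I*√19))*(-1/17410) + 24353*(-1/13553) = (18*I*√19)*(-1/17410) - 24353/13553 = -9*I*√19/8705 - 24353/13553 = -24353/13553 - 9*I*√19/8705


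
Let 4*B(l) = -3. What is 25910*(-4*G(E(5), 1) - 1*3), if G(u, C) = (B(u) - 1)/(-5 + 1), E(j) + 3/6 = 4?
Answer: -246145/2 ≈ -1.2307e+5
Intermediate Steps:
E(j) = 7/2 (E(j) = -1/2 + 4 = 7/2)
B(l) = -3/4 (B(l) = (1/4)*(-3) = -3/4)
G(u, C) = 7/16 (G(u, C) = (-3/4 - 1)/(-5 + 1) = -7/4/(-4) = -7/4*(-1/4) = 7/16)
25910*(-4*G(E(5), 1) - 1*3) = 25910*(-4*7/16 - 1*3) = 25910*(-7/4 - 3) = 25910*(-19/4) = -246145/2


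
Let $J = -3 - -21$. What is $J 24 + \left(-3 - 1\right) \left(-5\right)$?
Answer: $452$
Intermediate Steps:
$J = 18$ ($J = -3 + 21 = 18$)
$J 24 + \left(-3 - 1\right) \left(-5\right) = 18 \cdot 24 + \left(-3 - 1\right) \left(-5\right) = 432 - -20 = 432 + 20 = 452$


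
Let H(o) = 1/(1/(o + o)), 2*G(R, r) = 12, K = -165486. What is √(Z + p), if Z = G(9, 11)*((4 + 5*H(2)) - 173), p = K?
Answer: 2*I*√41595 ≈ 407.9*I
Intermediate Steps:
G(R, r) = 6 (G(R, r) = (½)*12 = 6)
p = -165486
H(o) = 2*o (H(o) = 1/(1/(2*o)) = 2*o)
Z = -894 (Z = 6*((4 + 5*(2*2)) - 173) = 6*((4 + 5*4) - 173) = 6*((4 + 20) - 173) = 6*(24 - 173) = 6*(-149) = -894)
√(Z + p) = √(-894 - 165486) = √(-166380) = 2*I*√41595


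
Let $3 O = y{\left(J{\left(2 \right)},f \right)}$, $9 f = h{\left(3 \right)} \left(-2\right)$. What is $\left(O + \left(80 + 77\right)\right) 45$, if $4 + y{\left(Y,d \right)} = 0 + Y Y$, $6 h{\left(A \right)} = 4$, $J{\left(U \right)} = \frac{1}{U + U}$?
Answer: $\frac{112095}{16} \approx 7005.9$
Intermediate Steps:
$J{\left(U \right)} = \frac{1}{2 U}$
$h{\left(A \right)} = \frac{2}{3}$ ($h{\left(A \right)} = \frac{1}{6} \cdot 4 = \frac{2}{3}$)
$f = - \frac{4}{27}$ ($f = \frac{\frac{2}{3} \left(-2\right)}{9} = \frac{1}{9} \left(- \frac{4}{3}\right) = - \frac{4}{27} \approx -0.14815$)
$y{\left(Y,d \right)} = -4 + Y^{2}$ ($y{\left(Y,d \right)} = -4 + \left(0 + Y Y\right) = -4 + \left(0 + Y^{2}\right) = -4 + Y^{2}$)
$O = - \frac{21}{16}$ ($O = \frac{-4 + \left(\frac{1}{2 \cdot 2}\right)^{2}}{3} = \frac{-4 + \left(\frac{1}{2} \cdot \frac{1}{2}\right)^{2}}{3} = \frac{-4 + \left(\frac{1}{4}\right)^{2}}{3} = \frac{-4 + \frac{1}{16}}{3} = \frac{1}{3} \left(- \frac{63}{16}\right) = - \frac{21}{16} \approx -1.3125$)
$\left(O + \left(80 + 77\right)\right) 45 = \left(- \frac{21}{16} + \left(80 + 77\right)\right) 45 = \left(- \frac{21}{16} + 157\right) 45 = \frac{2491}{16} \cdot 45 = \frac{112095}{16}$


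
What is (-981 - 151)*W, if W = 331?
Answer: -374692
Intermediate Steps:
(-981 - 151)*W = (-981 - 151)*331 = -1132*331 = -374692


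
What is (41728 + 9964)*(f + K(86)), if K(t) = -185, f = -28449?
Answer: -1480148728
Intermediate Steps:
(41728 + 9964)*(f + K(86)) = (41728 + 9964)*(-28449 - 185) = 51692*(-28634) = -1480148728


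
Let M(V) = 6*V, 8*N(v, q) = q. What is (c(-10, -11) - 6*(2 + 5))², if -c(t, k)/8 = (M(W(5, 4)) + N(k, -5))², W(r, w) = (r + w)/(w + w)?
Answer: 7491169/64 ≈ 1.1705e+5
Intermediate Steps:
W(r, w) = (r + w)/(2*w) (W(r, w) = (r + w)/((2*w)) = (r + w)*(1/(2*w)) = (r + w)/(2*w))
N(v, q) = q/8
c(t, k) = -2401/8 (c(t, k) = -8*(6*((½)*(5 + 4)/4) + (⅛)*(-5))² = -8*(6*((½)*(¼)*9) - 5/8)² = -8*(6*(9/8) - 5/8)² = -8*(27/4 - 5/8)² = -8*(49/8)² = -8*2401/64 = -2401/8)
(c(-10, -11) - 6*(2 + 5))² = (-2401/8 - 6*(2 + 5))² = (-2401/8 - 6*7)² = (-2401/8 - 42)² = (-2737/8)² = 7491169/64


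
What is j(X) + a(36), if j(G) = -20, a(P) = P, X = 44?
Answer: 16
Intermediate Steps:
j(X) + a(36) = -20 + 36 = 16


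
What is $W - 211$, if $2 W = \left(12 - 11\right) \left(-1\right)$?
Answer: $- \frac{423}{2} \approx -211.5$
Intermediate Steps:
$W = - \frac{1}{2}$ ($W = \frac{\left(12 - 11\right) \left(-1\right)}{2} = \frac{1 \left(-1\right)}{2} = \frac{1}{2} \left(-1\right) = - \frac{1}{2} \approx -0.5$)
$W - 211 = - \frac{1}{2} - 211 = - \frac{423}{2}$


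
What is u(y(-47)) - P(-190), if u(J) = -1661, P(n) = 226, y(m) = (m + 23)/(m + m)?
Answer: -1887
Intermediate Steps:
y(m) = (23 + m)/(2*m) (y(m) = (23 + m)/((2*m)) = (23 + m)*(1/(2*m)) = (23 + m)/(2*m))
u(y(-47)) - P(-190) = -1661 - 1*226 = -1661 - 226 = -1887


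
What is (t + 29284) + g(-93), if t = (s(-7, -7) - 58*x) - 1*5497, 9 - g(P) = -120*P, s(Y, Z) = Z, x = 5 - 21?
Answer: 13557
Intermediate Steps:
x = -16
g(P) = 9 + 120*P (g(P) = 9 - (-120)*P = 9 + 120*P)
t = -4576 (t = (-7 - 58*(-16)) - 1*5497 = (-7 + 928) - 5497 = 921 - 5497 = -4576)
(t + 29284) + g(-93) = (-4576 + 29284) + (9 + 120*(-93)) = 24708 + (9 - 11160) = 24708 - 11151 = 13557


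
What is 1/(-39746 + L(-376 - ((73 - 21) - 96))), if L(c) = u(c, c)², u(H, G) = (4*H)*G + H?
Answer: 1/194096598350 ≈ 5.1521e-12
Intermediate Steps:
u(H, G) = H + 4*G*H (u(H, G) = 4*G*H + H = H + 4*G*H)
L(c) = c²*(1 + 4*c)² (L(c) = (c*(1 + 4*c))² = c²*(1 + 4*c)²)
1/(-39746 + L(-376 - ((73 - 21) - 96))) = 1/(-39746 + (-376 - ((73 - 21) - 96))²*(1 + 4*(-376 - ((73 - 21) - 96)))²) = 1/(-39746 + (-376 - (52 - 96))²*(1 + 4*(-376 - (52 - 96)))²) = 1/(-39746 + (-376 - 1*(-44))²*(1 + 4*(-376 - 1*(-44)))²) = 1/(-39746 + (-376 + 44)²*(1 + 4*(-376 + 44))²) = 1/(-39746 + (-332)²*(1 + 4*(-332))²) = 1/(-39746 + 110224*(1 - 1328)²) = 1/(-39746 + 110224*(-1327)²) = 1/(-39746 + 110224*1760929) = 1/(-39746 + 194096638096) = 1/194096598350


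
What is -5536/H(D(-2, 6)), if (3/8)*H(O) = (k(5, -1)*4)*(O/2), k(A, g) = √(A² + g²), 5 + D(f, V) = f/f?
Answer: 519*√26/52 ≈ 50.892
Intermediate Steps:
D(f, V) = -4 (D(f, V) = -5 + f/f = -5 + 1 = -4)
H(O) = 16*O*√26/3 (H(O) = 8*((√(5² + (-1)²)*4)*(O/2))/3 = 8*((√(25 + 1)*4)*(O*(½)))/3 = 8*((√26*4)*(O/2))/3 = 8*((4*√26)*(O/2))/3 = 8*(2*O*√26)/3 = 16*O*√26/3)
-5536/H(D(-2, 6)) = -5536*(-3*√26/1664) = -(-519)*√26/52 = 519*√26/52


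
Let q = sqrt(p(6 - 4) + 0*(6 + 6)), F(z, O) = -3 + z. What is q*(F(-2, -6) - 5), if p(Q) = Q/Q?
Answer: -10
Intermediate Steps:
p(Q) = 1
q = 1 (q = sqrt(1 + 0*(6 + 6)) = sqrt(1 + 0*12) = sqrt(1 + 0) = sqrt(1) = 1)
q*(F(-2, -6) - 5) = 1*((-3 - 2) - 5) = 1*(-5 - 5) = 1*(-10) = -10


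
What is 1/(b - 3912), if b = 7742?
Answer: 1/3830 ≈ 0.00026110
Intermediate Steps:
1/(b - 3912) = 1/(7742 - 3912) = 1/3830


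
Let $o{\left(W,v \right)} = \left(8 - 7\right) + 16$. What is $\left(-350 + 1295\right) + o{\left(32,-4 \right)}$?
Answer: $962$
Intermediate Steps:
$o{\left(W,v \right)} = 17$ ($o{\left(W,v \right)} = 1 + 16 = 17$)
$\left(-350 + 1295\right) + o{\left(32,-4 \right)} = \left(-350 + 1295\right) + 17 = 945 + 17 = 962$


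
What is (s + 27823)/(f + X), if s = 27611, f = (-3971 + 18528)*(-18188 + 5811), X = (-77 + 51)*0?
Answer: -55434/180171989 ≈ -0.00030767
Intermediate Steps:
X = 0 (X = -26*0 = 0)
f = -180171989 (f = 14557*(-12377) = -180171989)
(s + 27823)/(f + X) = (27611 + 27823)/(-180171989 + 0) = 55434/(-180171989) = 55434*(-1/180171989) = -55434/180171989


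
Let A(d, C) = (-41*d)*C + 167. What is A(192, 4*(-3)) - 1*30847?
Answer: 63784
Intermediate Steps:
A(d, C) = 167 - 41*C*d (A(d, C) = -41*C*d + 167 = 167 - 41*C*d)
A(192, 4*(-3)) - 1*30847 = (167 - 41*4*(-3)*192) - 1*30847 = (167 - 41*(-12)*192) - 30847 = (167 + 94464) - 30847 = 94631 - 30847 = 63784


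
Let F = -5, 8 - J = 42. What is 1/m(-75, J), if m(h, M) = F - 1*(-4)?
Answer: -1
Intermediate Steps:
J = -34 (J = 8 - 1*42 = 8 - 42 = -34)
m(h, M) = -1 (m(h, M) = -5 - 1*(-4) = -5 + 4 = -1)
1/m(-75, J) = 1/(-1) = -1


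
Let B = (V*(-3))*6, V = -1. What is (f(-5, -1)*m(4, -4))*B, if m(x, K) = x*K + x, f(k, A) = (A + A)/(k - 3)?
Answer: -54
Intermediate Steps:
f(k, A) = 2*A/(-3 + k) (f(k, A) = (2*A)/(-3 + k) = 2*A/(-3 + k))
m(x, K) = x + K*x (m(x, K) = K*x + x = x + K*x)
B = 18 (B = -1*(-3)*6 = 3*6 = 18)
(f(-5, -1)*m(4, -4))*B = ((2*(-1)/(-3 - 5))*(4*(1 - 4)))*18 = ((2*(-1)/(-8))*(4*(-3)))*18 = ((2*(-1)*(-1/8))*(-12))*18 = ((1/4)*(-12))*18 = -3*18 = -54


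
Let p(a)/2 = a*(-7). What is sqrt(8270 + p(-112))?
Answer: sqrt(9838) ≈ 99.187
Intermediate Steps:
p(a) = -14*a (p(a) = 2*(a*(-7)) = 2*(-7*a) = -14*a)
sqrt(8270 + p(-112)) = sqrt(8270 - 14*(-112)) = sqrt(8270 + 1568) = sqrt(9838)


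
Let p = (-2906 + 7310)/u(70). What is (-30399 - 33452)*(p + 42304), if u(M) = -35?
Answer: -94259144836/35 ≈ -2.6931e+9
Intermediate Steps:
p = -4404/35 (p = (-2906 + 7310)/(-35) = 4404*(-1/35) = -4404/35 ≈ -125.83)
(-30399 - 33452)*(p + 42304) = (-30399 - 33452)*(-4404/35 + 42304) = -63851*1476236/35 = -94259144836/35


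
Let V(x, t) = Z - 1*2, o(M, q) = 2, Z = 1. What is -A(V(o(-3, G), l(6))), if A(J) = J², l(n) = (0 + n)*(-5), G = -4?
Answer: -1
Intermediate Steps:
l(n) = -5*n (l(n) = n*(-5) = -5*n)
V(x, t) = -1 (V(x, t) = 1 - 1*2 = 1 - 2 = -1)
-A(V(o(-3, G), l(6))) = -1*(-1)² = -1*1 = -1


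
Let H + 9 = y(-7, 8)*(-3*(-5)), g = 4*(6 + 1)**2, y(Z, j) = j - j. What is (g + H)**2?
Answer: 34969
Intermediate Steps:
y(Z, j) = 0
g = 196 (g = 4*7**2 = 4*49 = 196)
H = -9 (H = -9 + 0*(-3*(-5)) = -9 + 0*15 = -9 + 0 = -9)
(g + H)**2 = (196 - 9)**2 = 187**2 = 34969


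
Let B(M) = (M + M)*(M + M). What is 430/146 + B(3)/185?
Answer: 42403/13505 ≈ 3.1398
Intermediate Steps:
B(M) = 4*M² (B(M) = (2*M)*(2*M) = 4*M²)
430/146 + B(3)/185 = 430/146 + (4*3²)/185 = 430*(1/146) + (4*9)*(1/185) = 215/73 + 36*(1/185) = 215/73 + 36/185 = 42403/13505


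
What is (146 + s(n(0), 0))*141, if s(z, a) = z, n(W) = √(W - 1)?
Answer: 20586 + 141*I ≈ 20586.0 + 141.0*I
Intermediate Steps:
n(W) = √(-1 + W)
(146 + s(n(0), 0))*141 = (146 + √(-1 + 0))*141 = (146 + √(-1))*141 = (146 + I)*141 = 20586 + 141*I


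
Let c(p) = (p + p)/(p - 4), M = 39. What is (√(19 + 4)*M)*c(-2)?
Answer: 26*√23 ≈ 124.69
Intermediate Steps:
c(p) = 2*p/(-4 + p) (c(p) = (2*p)/(-4 + p) = 2*p/(-4 + p))
(√(19 + 4)*M)*c(-2) = (√(19 + 4)*39)*(2*(-2)/(-4 - 2)) = (√23*39)*(2*(-2)/(-6)) = (39*√23)*(2*(-2)*(-⅙)) = (39*√23)*(⅔) = 26*√23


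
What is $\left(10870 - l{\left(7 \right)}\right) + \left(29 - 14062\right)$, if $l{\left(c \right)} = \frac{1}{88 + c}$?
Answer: $- \frac{300486}{95} \approx -3163.0$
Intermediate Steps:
$\left(10870 - l{\left(7 \right)}\right) + \left(29 - 14062\right) = \left(10870 - \frac{1}{88 + 7}\right) + \left(29 - 14062\right) = \left(10870 - \frac{1}{95}\right) + \left(29 - 14062\right) = \left(10870 - \frac{1}{95}\right) - 14033 = \frac{1032649}{95} - 14033 = - \frac{300486}{95}$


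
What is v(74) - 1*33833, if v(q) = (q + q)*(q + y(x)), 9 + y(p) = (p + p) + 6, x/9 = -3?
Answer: -31317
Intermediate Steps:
x = -27 (x = 9*(-3) = -27)
y(p) = -3 + 2*p (y(p) = -9 + ((p + p) + 6) = -9 + (2*p + 6) = -9 + (6 + 2*p) = -3 + 2*p)
v(q) = 2*q*(-57 + q) (v(q) = (q + q)*(q + (-3 + 2*(-27))) = (2*q)*(q + (-3 - 54)) = (2*q)*(q - 57) = (2*q)*(-57 + q) = 2*q*(-57 + q))
v(74) - 1*33833 = 2*74*(-57 + 74) - 1*33833 = 2*74*17 - 33833 = 2516 - 33833 = -31317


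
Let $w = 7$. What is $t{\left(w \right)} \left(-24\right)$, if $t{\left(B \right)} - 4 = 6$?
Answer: $-240$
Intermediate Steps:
$t{\left(B \right)} = 10$ ($t{\left(B \right)} = 4 + 6 = 10$)
$t{\left(w \right)} \left(-24\right) = 10 \left(-24\right) = -240$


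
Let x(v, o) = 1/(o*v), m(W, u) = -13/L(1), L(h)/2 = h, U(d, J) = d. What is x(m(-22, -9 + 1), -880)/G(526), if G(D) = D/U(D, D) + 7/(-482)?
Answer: 241/1358500 ≈ 0.00017740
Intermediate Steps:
L(h) = 2*h
m(W, u) = -13/2 (m(W, u) = -13/(2*1) = -13/2)
x(v, o) = 1/(o*v)
G(D) = 475/482 (G(D) = D/D + 7/(-482) = 1 + 7*(-1/482) = 1 - 7/482 = 475/482)
x(m(-22, -9 + 1), -880)/G(526) = (1/((-880)*(-13/2)))/(475/482) = -1/880*(-2/13)*(482/475) = (1/5720)*(482/475) = 241/1358500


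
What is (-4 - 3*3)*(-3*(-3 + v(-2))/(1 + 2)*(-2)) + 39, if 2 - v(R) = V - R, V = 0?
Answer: 117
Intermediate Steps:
v(R) = 2 + R (v(R) = 2 - (0 - R) = 2 - (-1)*R = 2 + R)
(-4 - 3*3)*(-3*(-3 + v(-2))/(1 + 2)*(-2)) + 39 = (-4 - 3*3)*(-3*(-3 + (2 - 2))/(1 + 2)*(-2)) + 39 = (-4 - 9)*(-3*(-3 + 0)/3*(-2)) + 39 = -13*(-(-9)/3)*(-2) + 39 = -13*(-3*(-1))*(-2) + 39 = -39*(-2) + 39 = -13*(-6) + 39 = 78 + 39 = 117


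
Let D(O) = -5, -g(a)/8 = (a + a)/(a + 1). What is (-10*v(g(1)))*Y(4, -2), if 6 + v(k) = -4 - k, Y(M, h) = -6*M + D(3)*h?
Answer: -280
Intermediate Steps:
g(a) = -16*a/(1 + a) (g(a) = -8*(a + a)/(a + 1) = -8*2*a/(1 + a) = -16*a/(1 + a))
Y(M, h) = -6*M - 5*h
v(k) = -10 - k (v(k) = -6 + (-4 - k) = -10 - k)
(-10*v(g(1)))*Y(4, -2) = (-10*(-10 - (-16)/(1 + 1)))*(-6*4 - 5*(-2)) = (-10*(-10 - (-16)/2))*(-24 + 10) = -10*(-10 - (-16)/2)*(-14) = -10*(-10 - 1*(-8))*(-14) = -10*(-10 + 8)*(-14) = -10*(-2)*(-14) = 20*(-14) = -280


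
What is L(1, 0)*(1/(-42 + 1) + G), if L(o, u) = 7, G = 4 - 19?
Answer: -4312/41 ≈ -105.17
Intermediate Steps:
G = -15
L(1, 0)*(1/(-42 + 1) + G) = 7*(1/(-42 + 1) - 15) = 7*(1/(-41) - 15) = 7*(-1/41 - 15) = 7*(-616/41) = -4312/41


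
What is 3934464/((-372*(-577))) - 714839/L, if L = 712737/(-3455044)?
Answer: 44177549826629156/12748726719 ≈ 3.4653e+6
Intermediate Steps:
L = -712737/3455044 (L = 712737*(-1/3455044) = -712737/3455044 ≈ -0.20629)
3934464/((-372*(-577))) - 714839/L = 3934464/((-372*(-577))) - 714839/(-712737/3455044) = 3934464/214644 - 714839*(-3455044/712737) = 3934464*(1/214644) + 2469800197916/712737 = 327872/17887 + 2469800197916/712737 = 44177549826629156/12748726719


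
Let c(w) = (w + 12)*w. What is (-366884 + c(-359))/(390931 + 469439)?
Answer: -242311/860370 ≈ -0.28164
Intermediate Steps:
c(w) = w*(12 + w) (c(w) = (12 + w)*w = w*(12 + w))
(-366884 + c(-359))/(390931 + 469439) = (-366884 - 359*(12 - 359))/(390931 + 469439) = (-366884 - 359*(-347))/860370 = (-366884 + 124573)*(1/860370) = -242311*1/860370 = -242311/860370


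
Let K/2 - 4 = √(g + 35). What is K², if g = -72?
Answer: -84 + 32*I*√37 ≈ -84.0 + 194.65*I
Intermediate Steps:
K = 8 + 2*I*√37 (K = 8 + 2*√(-72 + 35) = 8 + 2*√(-37) = 8 + 2*(I*√37) = 8 + 2*I*√37 ≈ 8.0 + 12.166*I)
K² = (8 + 2*I*√37)²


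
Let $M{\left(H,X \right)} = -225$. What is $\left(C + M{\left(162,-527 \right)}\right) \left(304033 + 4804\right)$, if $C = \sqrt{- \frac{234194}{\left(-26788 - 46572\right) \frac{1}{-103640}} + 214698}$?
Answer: $-69488325 + \frac{308837 i \sqrt{97679079337}}{917} \approx -6.9488 \cdot 10^{7} + 1.0526 \cdot 10^{8} i$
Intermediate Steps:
$C = \frac{i \sqrt{97679079337}}{917}$ ($C = \sqrt{- \frac{234194}{\left(-26788 - 46572\right) \left(- \frac{1}{103640}\right)} + 214698} = \sqrt{- \frac{234194}{\left(-73360\right) \left(- \frac{1}{103640}\right)} + 214698} = \sqrt{- \frac{234194}{\frac{1834}{2591}} + 214698} = \sqrt{\left(-234194\right) \frac{2591}{1834} + 214698} = \sqrt{- \frac{303398327}{917} + 214698} = \sqrt{- \frac{106520261}{917}} = \frac{i \sqrt{97679079337}}{917} \approx 340.83 i$)
$\left(C + M{\left(162,-527 \right)}\right) \left(304033 + 4804\right) = \left(\frac{i \sqrt{97679079337}}{917} - 225\right) \left(304033 + 4804\right) = \left(-225 + \frac{i \sqrt{97679079337}}{917}\right) 308837 = -69488325 + \frac{308837 i \sqrt{97679079337}}{917}$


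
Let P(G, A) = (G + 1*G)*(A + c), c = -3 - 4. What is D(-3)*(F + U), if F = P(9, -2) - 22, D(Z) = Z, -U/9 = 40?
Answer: 1632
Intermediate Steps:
U = -360 (U = -9*40 = -360)
c = -7
P(G, A) = 2*G*(-7 + A) (P(G, A) = (G + 1*G)*(A - 7) = (G + G)*(-7 + A) = (2*G)*(-7 + A) = 2*G*(-7 + A))
F = -184 (F = 2*9*(-7 - 2) - 22 = 2*9*(-9) - 22 = -162 - 22 = -184)
D(-3)*(F + U) = -3*(-184 - 360) = -3*(-544) = 1632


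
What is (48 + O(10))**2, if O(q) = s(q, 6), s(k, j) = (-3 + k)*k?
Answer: 13924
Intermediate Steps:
s(k, j) = k*(-3 + k)
O(q) = q*(-3 + q)
(48 + O(10))**2 = (48 + 10*(-3 + 10))**2 = (48 + 10*7)**2 = (48 + 70)**2 = 118**2 = 13924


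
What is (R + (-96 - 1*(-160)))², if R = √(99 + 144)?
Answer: 4339 + 1152*√3 ≈ 6334.3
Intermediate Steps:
R = 9*√3 (R = √243 = 9*√3 ≈ 15.588)
(R + (-96 - 1*(-160)))² = (9*√3 + (-96 - 1*(-160)))² = (9*√3 + (-96 + 160))² = (9*√3 + 64)² = (64 + 9*√3)²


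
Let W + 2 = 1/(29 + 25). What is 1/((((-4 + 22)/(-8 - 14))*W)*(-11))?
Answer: -6/107 ≈ -0.056075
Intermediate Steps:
W = -107/54 (W = -2 + 1/(29 + 25) = -2 + 1/54 = -107/54 ≈ -1.9815)
1/((((-4 + 22)/(-8 - 14))*W)*(-11)) = 1/((((-4 + 22)/(-8 - 14))*(-107/54))*(-11)) = 1/(((18/(-22))*(-107/54))*(-11)) = 1/(((18*(-1/22))*(-107/54))*(-11)) = 1/(-9/11*(-107/54)*(-11)) = 1/((107/66)*(-11)) = 1/(-107/6) = -6/107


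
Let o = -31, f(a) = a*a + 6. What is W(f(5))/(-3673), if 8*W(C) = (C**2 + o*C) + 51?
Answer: -51/29384 ≈ -0.0017356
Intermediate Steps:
f(a) = 6 + a**2 (f(a) = a**2 + 6 = 6 + a**2)
W(C) = 51/8 - 31*C/8 + C**2/8 (W(C) = ((C**2 - 31*C) + 51)/8 = (51 + C**2 - 31*C)/8 = 51/8 - 31*C/8 + C**2/8)
W(f(5))/(-3673) = (51/8 - 31*(6 + 5**2)/8 + (6 + 5**2)**2/8)/(-3673) = (51/8 - 31*(6 + 25)/8 + (6 + 25)**2/8)*(-1/3673) = (51/8 - 31/8*31 + (1/8)*31**2)*(-1/3673) = (51/8 - 961/8 + (1/8)*961)*(-1/3673) = (51/8 - 961/8 + 961/8)*(-1/3673) = (51/8)*(-1/3673) = -51/29384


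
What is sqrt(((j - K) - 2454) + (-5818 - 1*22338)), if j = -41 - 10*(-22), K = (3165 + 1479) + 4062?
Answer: I*sqrt(39137) ≈ 197.83*I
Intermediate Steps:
K = 8706 (K = 4644 + 4062 = 8706)
j = 179 (j = -41 + 220 = 179)
sqrt(((j - K) - 2454) + (-5818 - 1*22338)) = sqrt(((179 - 1*8706) - 2454) + (-5818 - 1*22338)) = sqrt(((179 - 8706) - 2454) + (-5818 - 22338)) = sqrt((-8527 - 2454) - 28156) = sqrt(-10981 - 28156) = sqrt(-39137) = I*sqrt(39137)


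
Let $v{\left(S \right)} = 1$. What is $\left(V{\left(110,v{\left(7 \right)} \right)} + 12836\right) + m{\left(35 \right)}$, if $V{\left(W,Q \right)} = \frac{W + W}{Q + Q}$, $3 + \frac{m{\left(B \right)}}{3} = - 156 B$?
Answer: $-3443$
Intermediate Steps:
$m{\left(B \right)} = -9 - 468 B$ ($m{\left(B \right)} = -9 + 3 \left(- 156 B\right) = -9 - 468 B$)
$V{\left(W,Q \right)} = \frac{W}{Q}$ ($V{\left(W,Q \right)} = \frac{2 W}{2 Q} = 2 W \frac{1}{2 Q} = \frac{W}{Q}$)
$\left(V{\left(110,v{\left(7 \right)} \right)} + 12836\right) + m{\left(35 \right)} = \left(\frac{110}{1} + 12836\right) - 16389 = \left(110 \cdot 1 + 12836\right) - 16389 = \left(110 + 12836\right) - 16389 = 12946 - 16389 = -3443$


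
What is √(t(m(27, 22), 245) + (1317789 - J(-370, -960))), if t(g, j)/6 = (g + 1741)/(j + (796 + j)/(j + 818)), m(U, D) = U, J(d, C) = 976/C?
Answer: √5068116827371503015/1961070 ≈ 1148.0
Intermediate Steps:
t(g, j) = 6*(1741 + g)/(j + (796 + j)/(818 + j)) (t(g, j) = 6*((g + 1741)/(j + (796 + j)/(j + 818))) = 6*((1741 + g)/(j + (796 + j)/(818 + j))) = 6*(1741 + g)/(j + (796 + j)/(818 + j)))
√(t(m(27, 22), 245) + (1317789 - J(-370, -960))) = √(6*(1424138 + 818*27 + 1741*245 + 27*245)/(796 + 245² + 819*245) + (1317789 - 976/(-960))) = √(6*(1424138 + 22086 + 426545 + 6615)/(796 + 60025 + 200655) + (1317789 - 976*(-1)/960)) = √(6*1879384/261476 + (1317789 - 1*(-61/60))) = √(6*(1/261476)*1879384 + (1317789 + 61/60)) = √(2819076/65369 + 79067401/60) = √(5168726080529/3922140) = √5068116827371503015/1961070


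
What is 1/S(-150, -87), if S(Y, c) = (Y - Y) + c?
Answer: -1/87 ≈ -0.011494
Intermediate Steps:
S(Y, c) = c (S(Y, c) = 0 + c = c)
1/S(-150, -87) = 1/(-87) = -1/87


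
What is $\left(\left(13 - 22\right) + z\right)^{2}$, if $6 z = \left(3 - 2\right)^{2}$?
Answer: $\frac{2809}{36} \approx 78.028$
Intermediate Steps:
$z = \frac{1}{6}$ ($z = \frac{\left(3 - 2\right)^{2}}{6} = \frac{1^{2}}{6} = \frac{1}{6} \cdot 1 = \frac{1}{6} \approx 0.16667$)
$\left(\left(13 - 22\right) + z\right)^{2} = \left(\left(13 - 22\right) + \frac{1}{6}\right)^{2} = \left(-9 + \frac{1}{6}\right)^{2} = \left(- \frac{53}{6}\right)^{2} = \frac{2809}{36}$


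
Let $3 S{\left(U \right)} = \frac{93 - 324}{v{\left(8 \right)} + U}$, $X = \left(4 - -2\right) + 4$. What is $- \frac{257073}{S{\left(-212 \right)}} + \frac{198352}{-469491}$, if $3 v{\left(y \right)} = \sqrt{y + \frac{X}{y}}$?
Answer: $- \frac{2326093523620}{3286437} + \frac{85691 \sqrt{37}}{154} \approx -7.044 \cdot 10^{5}$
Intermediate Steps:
$X = 10$ ($X = \left(4 + 2\right) + 4 = 6 + 4 = 10$)
$v{\left(y \right)} = \frac{\sqrt{y + \frac{10}{y}}}{3}$
$S{\left(U \right)} = - \frac{77}{U + \frac{\sqrt{37}}{6}}$ ($S{\left(U \right)} = \frac{\left(93 - 324\right) \frac{1}{\frac{\sqrt{8 + \frac{10}{8}}}{3} + U}}{3} = \frac{\left(-231\right) \frac{1}{\frac{\sqrt{8 + 10 \cdot \frac{1}{8}}}{3} + U}}{3} = \frac{\left(-231\right) \frac{1}{\frac{\sqrt{8 + \frac{5}{4}}}{3} + U}}{3} = \frac{\left(-231\right) \frac{1}{\frac{\sqrt{\frac{37}{4}}}{3} + U}}{3} = \frac{\left(-231\right) \frac{1}{\frac{\frac{1}{2} \sqrt{37}}{3} + U}}{3} = \frac{\left(-231\right) \frac{1}{\frac{\sqrt{37}}{6} + U}}{3} = \frac{\left(-231\right) \frac{1}{U + \frac{\sqrt{37}}{6}}}{3} = - \frac{77}{U + \frac{\sqrt{37}}{6}}$)
$- \frac{257073}{S{\left(-212 \right)}} + \frac{198352}{-469491} = - \frac{257073}{\left(-462\right) \frac{1}{\sqrt{37} + 6 \left(-212\right)}} + \frac{198352}{-469491} = - \frac{257073}{\left(-462\right) \frac{1}{\sqrt{37} - 1272}} + 198352 \left(- \frac{1}{469491}\right) = - \frac{257073}{\left(-462\right) \frac{1}{-1272 + \sqrt{37}}} - \frac{18032}{42681} = - 257073 \left(\frac{212}{77} - \frac{\sqrt{37}}{462}\right) - \frac{18032}{42681} = \left(- \frac{54499476}{77} + \frac{85691 \sqrt{37}}{154}\right) - \frac{18032}{42681} = - \frac{2326093523620}{3286437} + \frac{85691 \sqrt{37}}{154}$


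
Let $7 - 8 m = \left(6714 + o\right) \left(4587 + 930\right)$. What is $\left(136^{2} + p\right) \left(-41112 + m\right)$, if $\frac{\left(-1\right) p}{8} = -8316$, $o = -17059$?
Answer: $603080290928$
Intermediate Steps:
$p = 66528$ ($p = \left(-8\right) \left(-8316\right) = 66528$)
$m = \frac{14268343}{2}$ ($m = \frac{7}{8} - \frac{\left(6714 - 17059\right) \left(4587 + 930\right)}{8} = \frac{7}{8} - \frac{\left(-10345\right) 5517}{8} = \frac{7}{8} - - \frac{57073365}{8} = \frac{7}{8} + \frac{57073365}{8} = \frac{14268343}{2} \approx 7.1342 \cdot 10^{6}$)
$\left(136^{2} + p\right) \left(-41112 + m\right) = \left(136^{2} + 66528\right) \left(-41112 + \frac{14268343}{2}\right) = \left(18496 + 66528\right) \frac{14186119}{2} = 85024 \cdot \frac{14186119}{2} = 603080290928$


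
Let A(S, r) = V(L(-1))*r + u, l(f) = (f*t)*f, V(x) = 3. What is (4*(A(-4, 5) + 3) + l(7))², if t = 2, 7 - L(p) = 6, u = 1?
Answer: 30276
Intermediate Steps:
L(p) = 1 (L(p) = 7 - 1*6 = 7 - 6 = 1)
l(f) = 2*f² (l(f) = (f*2)*f = (2*f)*f = 2*f²)
A(S, r) = 1 + 3*r (A(S, r) = 3*r + 1 = 1 + 3*r)
(4*(A(-4, 5) + 3) + l(7))² = (4*((1 + 3*5) + 3) + 2*7²)² = (4*((1 + 15) + 3) + 2*49)² = (4*(16 + 3) + 98)² = (4*19 + 98)² = (76 + 98)² = 174² = 30276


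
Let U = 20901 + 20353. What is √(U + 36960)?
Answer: √78214 ≈ 279.67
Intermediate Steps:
U = 41254
√(U + 36960) = √(41254 + 36960) = √78214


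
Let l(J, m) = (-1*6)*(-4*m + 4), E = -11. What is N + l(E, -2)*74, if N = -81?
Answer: -5409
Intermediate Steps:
l(J, m) = -24 + 24*m (l(J, m) = -6*(4 - 4*m) = -24 + 24*m)
N + l(E, -2)*74 = -81 + (-24 + 24*(-2))*74 = -81 + (-24 - 48)*74 = -81 - 72*74 = -81 - 5328 = -5409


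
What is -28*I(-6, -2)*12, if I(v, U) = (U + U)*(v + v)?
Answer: -16128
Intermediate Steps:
I(v, U) = 4*U*v (I(v, U) = (2*U)*(2*v) = 4*U*v)
-28*I(-6, -2)*12 = -112*(-2)*(-6)*12 = -28*48*12 = -1344*12 = -16128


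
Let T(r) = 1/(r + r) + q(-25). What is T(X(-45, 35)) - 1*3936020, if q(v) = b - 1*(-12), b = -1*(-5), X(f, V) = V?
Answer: -275520209/70 ≈ -3.9360e+6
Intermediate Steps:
b = 5
q(v) = 17 (q(v) = 5 - 1*(-12) = 5 + 12 = 17)
T(r) = 17 + 1/(2*r) (T(r) = 1/(r + r) + 17 = 1/(2*r) + 17 = 17 + 1/(2*r))
T(X(-45, 35)) - 1*3936020 = (17 + (½)/35) - 1*3936020 = (17 + (½)*(1/35)) - 3936020 = (17 + 1/70) - 3936020 = 1191/70 - 3936020 = -275520209/70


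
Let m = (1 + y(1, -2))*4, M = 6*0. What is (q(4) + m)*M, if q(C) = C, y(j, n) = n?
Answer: 0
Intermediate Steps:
M = 0
m = -4 (m = (1 - 2)*4 = -1*4 = -4)
(q(4) + m)*M = (4 - 4)*0 = 0*0 = 0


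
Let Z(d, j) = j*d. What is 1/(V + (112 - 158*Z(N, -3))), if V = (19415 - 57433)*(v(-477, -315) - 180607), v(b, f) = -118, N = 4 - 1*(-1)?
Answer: 1/6870805532 ≈ 1.4554e-10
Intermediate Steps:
N = 5 (N = 4 + 1 = 5)
Z(d, j) = d*j
V = 6870803050 (V = (19415 - 57433)*(-118 - 180607) = -38018*(-180725) = 6870803050)
1/(V + (112 - 158*Z(N, -3))) = 1/(6870803050 + (112 - 790*(-3))) = 1/(6870803050 + (112 - 158*(-15))) = 1/(6870803050 + (112 + 2370)) = 1/(6870803050 + 2482) = 1/6870805532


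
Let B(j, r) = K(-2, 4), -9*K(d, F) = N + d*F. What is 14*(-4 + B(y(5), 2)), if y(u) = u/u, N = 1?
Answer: -406/9 ≈ -45.111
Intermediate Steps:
y(u) = 1
K(d, F) = -1/9 - F*d/9 (K(d, F) = -(1 + d*F)/9 = -(1 + F*d)/9 = -1/9 - F*d/9)
B(j, r) = 7/9 (B(j, r) = -1/9 - 1/9*4*(-2) = -1/9 + 8/9 = 7/9)
14*(-4 + B(y(5), 2)) = 14*(-4 + 7/9) = 14*(-29/9) = -406/9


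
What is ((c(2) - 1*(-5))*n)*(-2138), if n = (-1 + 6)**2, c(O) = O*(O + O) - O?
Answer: -587950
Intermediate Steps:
c(O) = -O + 2*O**2 (c(O) = O*(2*O) - O = 2*O**2 - O = -O + 2*O**2)
n = 25 (n = 5**2 = 25)
((c(2) - 1*(-5))*n)*(-2138) = ((2*(-1 + 2*2) - 1*(-5))*25)*(-2138) = ((2*(-1 + 4) + 5)*25)*(-2138) = ((2*3 + 5)*25)*(-2138) = ((6 + 5)*25)*(-2138) = (11*25)*(-2138) = 275*(-2138) = -587950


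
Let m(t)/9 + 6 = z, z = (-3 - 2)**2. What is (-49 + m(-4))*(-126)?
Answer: -15372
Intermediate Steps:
z = 25 (z = (-5)**2 = 25)
m(t) = 171 (m(t) = -54 + 9*25 = -54 + 225 = 171)
(-49 + m(-4))*(-126) = (-49 + 171)*(-126) = 122*(-126) = -15372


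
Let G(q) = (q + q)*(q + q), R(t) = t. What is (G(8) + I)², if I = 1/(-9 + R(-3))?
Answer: 9431041/144 ≈ 65493.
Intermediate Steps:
G(q) = 4*q² (G(q) = (2*q)*(2*q) = 4*q²)
I = -1/12 (I = 1/(-9 - 3) = 1/(-12) = -1/12 ≈ -0.083333)
(G(8) + I)² = (4*8² - 1/12)² = (4*64 - 1/12)² = (256 - 1/12)² = (3071/12)² = 9431041/144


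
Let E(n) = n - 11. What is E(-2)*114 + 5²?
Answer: -1457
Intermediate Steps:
E(n) = -11 + n
E(-2)*114 + 5² = (-11 - 2)*114 + 5² = -13*114 + 25 = -1482 + 25 = -1457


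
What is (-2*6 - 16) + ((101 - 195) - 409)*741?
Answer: -372751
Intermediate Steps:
(-2*6 - 16) + ((101 - 195) - 409)*741 = (-12 - 16) + (-94 - 409)*741 = -28 - 503*741 = -28 - 372723 = -372751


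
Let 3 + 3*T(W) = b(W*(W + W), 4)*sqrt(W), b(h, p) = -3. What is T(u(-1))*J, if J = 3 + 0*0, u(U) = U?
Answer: -3 - 3*I ≈ -3.0 - 3.0*I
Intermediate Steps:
J = 3 (J = 3 + 0 = 3)
T(W) = -1 - sqrt(W) (T(W) = -1 + (-3*sqrt(W))/3 = -1 - sqrt(W))
T(u(-1))*J = (-1 - sqrt(-1))*3 = (-1 - I)*3 = -3 - 3*I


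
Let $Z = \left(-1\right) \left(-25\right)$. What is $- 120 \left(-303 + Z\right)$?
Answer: $33360$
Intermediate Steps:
$Z = 25$
$- 120 \left(-303 + Z\right) = - 120 \left(-303 + 25\right) = \left(-120\right) \left(-278\right) = 33360$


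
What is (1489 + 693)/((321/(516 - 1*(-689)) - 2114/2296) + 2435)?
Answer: 431206840/481075389 ≈ 0.89634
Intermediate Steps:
(1489 + 693)/((321/(516 - 1*(-689)) - 2114/2296) + 2435) = 2182/((321/(516 + 689) - 2114*1/2296) + 2435) = 2182/((321/1205 - 151/164) + 2435) = 2182/(-129311/197620 + 2435) = 2182/(481075389/197620) = 2182*(197620/481075389) = 431206840/481075389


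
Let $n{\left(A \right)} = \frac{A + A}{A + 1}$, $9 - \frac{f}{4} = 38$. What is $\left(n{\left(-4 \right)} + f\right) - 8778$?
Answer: $- \frac{26674}{3} \approx -8891.3$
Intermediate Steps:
$f = -116$ ($f = 36 - 152 = -116$)
$n{\left(A \right)} = \frac{2 A}{1 + A}$
$\left(n{\left(-4 \right)} + f\right) - 8778 = \left(2 \left(-4\right) \frac{1}{1 - 4} - 116\right) - 8778 = \left(2 \left(-4\right) \frac{1}{-3} - 116\right) - 8778 = \left(2 \left(-4\right) \left(- \frac{1}{3}\right) - 116\right) - 8778 = \left(\frac{8}{3} - 116\right) - 8778 = - \frac{340}{3} - 8778 = - \frac{26674}{3}$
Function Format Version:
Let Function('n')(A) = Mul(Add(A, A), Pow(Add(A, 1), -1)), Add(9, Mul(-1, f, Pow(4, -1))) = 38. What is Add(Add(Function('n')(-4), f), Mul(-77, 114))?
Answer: Rational(-26674, 3) ≈ -8891.3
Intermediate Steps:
f = -116 (f = Add(36, Mul(-4, 38)) = Add(36, -152) = -116)
Function('n')(A) = Mul(2, A, Pow(Add(1, A), -1)) (Function('n')(A) = Mul(Mul(2, A), Pow(Add(1, A), -1)) = Mul(2, A, Pow(Add(1, A), -1)))
Add(Add(Function('n')(-4), f), Mul(-77, 114)) = Add(Add(Mul(2, -4, Pow(Add(1, -4), -1)), -116), Mul(-77, 114)) = Add(Add(Mul(2, -4, Pow(-3, -1)), -116), -8778) = Add(Add(Mul(2, -4, Rational(-1, 3)), -116), -8778) = Add(Add(Rational(8, 3), -116), -8778) = Add(Rational(-340, 3), -8778) = Rational(-26674, 3)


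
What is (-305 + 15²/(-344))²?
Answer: 11055471025/118336 ≈ 93424.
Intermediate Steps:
(-305 + 15²/(-344))² = (-305 + 225*(-1/344))² = (-305 - 225/344)² = (-105145/344)² = 11055471025/118336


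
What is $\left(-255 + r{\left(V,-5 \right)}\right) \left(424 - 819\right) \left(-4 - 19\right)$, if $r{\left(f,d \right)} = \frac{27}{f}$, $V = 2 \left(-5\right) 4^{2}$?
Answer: $- \frac{74182659}{32} \approx -2.3182 \cdot 10^{6}$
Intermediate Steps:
$V = -160$ ($V = \left(-10\right) 16 = -160$)
$\left(-255 + r{\left(V,-5 \right)}\right) \left(424 - 819\right) \left(-4 - 19\right) = \left(-255 + \frac{27}{-160}\right) \left(424 - 819\right) \left(-4 - 19\right) = \left(-255 + 27 \left(- \frac{1}{160}\right)\right) \left(-395\right) \left(-23\right) = \left(-255 - \frac{27}{160}\right) \left(-395\right) \left(-23\right) = \left(- \frac{40827}{160}\right) \left(-395\right) \left(-23\right) = \frac{3225333}{32} \left(-23\right) = - \frac{74182659}{32}$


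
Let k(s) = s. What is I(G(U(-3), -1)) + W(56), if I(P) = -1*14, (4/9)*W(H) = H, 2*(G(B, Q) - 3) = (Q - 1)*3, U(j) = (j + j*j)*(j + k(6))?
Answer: 112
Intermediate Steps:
U(j) = (6 + j)*(j + j²) (U(j) = (j + j*j)*(j + 6) = (j + j²)*(6 + j) = (6 + j)*(j + j²))
G(B, Q) = 3/2 + 3*Q/2 (G(B, Q) = 3 + ((Q - 1)*3)/2 = 3 + ((-1 + Q)*3)/2 = 3 + (-3 + 3*Q)/2 = 3 + (-3/2 + 3*Q/2) = 3/2 + 3*Q/2)
W(H) = 9*H/4
I(P) = -14
I(G(U(-3), -1)) + W(56) = -14 + (9/4)*56 = -14 + 126 = 112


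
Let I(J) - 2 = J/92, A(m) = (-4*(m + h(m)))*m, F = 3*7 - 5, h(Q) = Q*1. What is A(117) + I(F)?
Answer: -2518726/23 ≈ -1.0951e+5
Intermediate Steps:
h(Q) = Q
F = 16 (F = 21 - 5 = 16)
A(m) = -8*m² (A(m) = (-4*(m + m))*m = (-8*m)*m = -8*m²)
I(J) = 2 + J/92
A(117) + I(F) = -8*117² + (2 + (1/92)*16) = -8*13689 + (2 + 4/23) = -109512 + 50/23 = -2518726/23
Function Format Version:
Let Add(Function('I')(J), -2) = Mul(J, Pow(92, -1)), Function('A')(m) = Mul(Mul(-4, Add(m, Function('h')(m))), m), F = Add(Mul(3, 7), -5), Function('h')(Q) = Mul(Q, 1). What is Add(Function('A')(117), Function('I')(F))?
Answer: Rational(-2518726, 23) ≈ -1.0951e+5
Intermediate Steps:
Function('h')(Q) = Q
F = 16 (F = Add(21, -5) = 16)
Function('A')(m) = Mul(-8, Pow(m, 2)) (Function('A')(m) = Mul(Mul(-4, Add(m, m)), m) = Mul(Mul(-4, Mul(2, m)), m) = Mul(Mul(-8, m), m) = Mul(-8, Pow(m, 2)))
Function('I')(J) = Add(2, Mul(Rational(1, 92), J)) (Function('I')(J) = Add(2, Mul(J, Pow(92, -1))) = Add(2, Mul(J, Rational(1, 92))) = Add(2, Mul(Rational(1, 92), J)))
Add(Function('A')(117), Function('I')(F)) = Add(Mul(-8, Pow(117, 2)), Add(2, Mul(Rational(1, 92), 16))) = Add(Mul(-8, 13689), Add(2, Rational(4, 23))) = Add(-109512, Rational(50, 23)) = Rational(-2518726, 23)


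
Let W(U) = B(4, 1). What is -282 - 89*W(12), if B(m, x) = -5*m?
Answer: 1498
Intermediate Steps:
W(U) = -20 (W(U) = -5*4 = -20)
-282 - 89*W(12) = -282 - 89*(-20) = -282 + 1780 = 1498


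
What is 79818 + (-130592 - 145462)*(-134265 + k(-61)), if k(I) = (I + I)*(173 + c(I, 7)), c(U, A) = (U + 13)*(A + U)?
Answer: 130185765948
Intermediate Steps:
c(U, A) = (13 + U)*(A + U)
k(I) = 2*I*(264 + I**2 + 20*I) (k(I) = (I + I)*(173 + (I**2 + 13*7 + 13*I + 7*I)) = (2*I)*(173 + (I**2 + 91 + 13*I + 7*I)) = (2*I)*(173 + (91 + I**2 + 20*I)) = (2*I)*(264 + I**2 + 20*I) = 2*I*(264 + I**2 + 20*I))
79818 + (-130592 - 145462)*(-134265 + k(-61)) = 79818 + (-130592 - 145462)*(-134265 + 2*(-61)*(264 + (-61)**2 + 20*(-61))) = 79818 - 276054*(-134265 + 2*(-61)*(264 + 3721 - 1220)) = 79818 - 276054*(-134265 + 2*(-61)*2765) = 79818 - 276054*(-134265 - 337330) = 79818 - 276054*(-471595) = 79818 + 130185686130 = 130185765948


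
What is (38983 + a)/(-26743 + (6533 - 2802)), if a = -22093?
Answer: -8445/11506 ≈ -0.73396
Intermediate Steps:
(38983 + a)/(-26743 + (6533 - 2802)) = (38983 - 22093)/(-26743 + (6533 - 2802)) = 16890/(-26743 + 3731) = 16890/(-23012) = 16890*(-1/23012) = -8445/11506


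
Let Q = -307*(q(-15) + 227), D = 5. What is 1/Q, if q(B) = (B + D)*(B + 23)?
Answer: -1/45129 ≈ -2.2159e-5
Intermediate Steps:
q(B) = (5 + B)*(23 + B) (q(B) = (B + 5)*(B + 23) = (5 + B)*(23 + B))
Q = -45129 (Q = -307*((115 + (-15)**2 + 28*(-15)) + 227) = -307*((115 + 225 - 420) + 227) = -307*(-80 + 227) = -307*147 = -45129)
1/Q = 1/(-45129) = -1/45129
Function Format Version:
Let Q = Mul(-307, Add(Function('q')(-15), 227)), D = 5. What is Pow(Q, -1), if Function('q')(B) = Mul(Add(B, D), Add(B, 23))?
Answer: Rational(-1, 45129) ≈ -2.2159e-5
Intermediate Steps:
Function('q')(B) = Mul(Add(5, B), Add(23, B)) (Function('q')(B) = Mul(Add(B, 5), Add(B, 23)) = Mul(Add(5, B), Add(23, B)))
Q = -45129 (Q = Mul(-307, Add(Add(115, Pow(-15, 2), Mul(28, -15)), 227)) = Mul(-307, Add(Add(115, 225, -420), 227)) = Mul(-307, Add(-80, 227)) = Mul(-307, 147) = -45129)
Pow(Q, -1) = Pow(-45129, -1) = Rational(-1, 45129)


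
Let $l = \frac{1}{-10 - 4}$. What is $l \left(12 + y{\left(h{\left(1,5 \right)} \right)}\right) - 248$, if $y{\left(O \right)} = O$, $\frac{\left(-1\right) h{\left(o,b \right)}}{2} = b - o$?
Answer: $- \frac{1738}{7} \approx -248.29$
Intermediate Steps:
$h{\left(o,b \right)} = - 2 b + 2 o$ ($h{\left(o,b \right)} = - 2 \left(b - o\right) = - 2 b + 2 o$)
$l = - \frac{1}{14}$ ($l = \frac{1}{-14} = - \frac{1}{14} \approx -0.071429$)
$l \left(12 + y{\left(h{\left(1,5 \right)} \right)}\right) - 248 = - \frac{12 + \left(\left(-2\right) 5 + 2 \cdot 1\right)}{14} - 248 = - \frac{12 + \left(-10 + 2\right)}{14} - 248 = - \frac{12 - 8}{14} - 248 = \left(- \frac{1}{14}\right) 4 - 248 = - \frac{2}{7} - 248 = - \frac{1738}{7}$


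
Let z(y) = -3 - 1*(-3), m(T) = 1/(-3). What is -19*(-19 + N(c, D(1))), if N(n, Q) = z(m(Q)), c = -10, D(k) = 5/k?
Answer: 361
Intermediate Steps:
m(T) = -⅓
z(y) = 0 (z(y) = -3 + 3 = 0)
N(n, Q) = 0
-19*(-19 + N(c, D(1))) = -19*(-19 + 0) = -19*(-19) = 361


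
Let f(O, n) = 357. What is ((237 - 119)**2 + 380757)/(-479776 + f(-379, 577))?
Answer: -394681/479419 ≈ -0.82325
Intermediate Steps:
((237 - 119)**2 + 380757)/(-479776 + f(-379, 577)) = ((237 - 119)**2 + 380757)/(-479776 + 357) = (118**2 + 380757)/(-479419) = (13924 + 380757)*(-1/479419) = 394681*(-1/479419) = -394681/479419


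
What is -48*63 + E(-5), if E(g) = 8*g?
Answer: -3064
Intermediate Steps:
-48*63 + E(-5) = -48*63 + 8*(-5) = -3024 - 40 = -3064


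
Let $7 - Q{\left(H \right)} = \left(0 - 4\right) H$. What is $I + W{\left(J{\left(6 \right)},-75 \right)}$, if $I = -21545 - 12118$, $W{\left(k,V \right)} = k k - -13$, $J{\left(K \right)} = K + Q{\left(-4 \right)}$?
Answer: $-33641$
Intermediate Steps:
$Q{\left(H \right)} = 7 + 4 H$ ($Q{\left(H \right)} = 7 - \left(0 - 4\right) H = 7 - - 4 H = 7 + 4 H$)
$J{\left(K \right)} = -9 + K$ ($J{\left(K \right)} = K + \left(7 + 4 \left(-4\right)\right) = K + \left(7 - 16\right) = K - 9 = -9 + K$)
$W{\left(k,V \right)} = 13 + k^{2}$ ($W{\left(k,V \right)} = k^{2} + 13 = 13 + k^{2}$)
$I = -33663$ ($I = -21545 - 12118 = -33663$)
$I + W{\left(J{\left(6 \right)},-75 \right)} = -33663 + \left(13 + \left(-9 + 6\right)^{2}\right) = -33663 + \left(13 + \left(-3\right)^{2}\right) = -33663 + \left(13 + 9\right) = -33663 + 22 = -33641$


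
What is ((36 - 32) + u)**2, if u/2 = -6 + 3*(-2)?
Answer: 400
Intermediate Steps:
u = -24 (u = 2*(-6 + 3*(-2)) = 2*(-6 - 6) = 2*(-12) = -24)
((36 - 32) + u)**2 = ((36 - 32) - 24)**2 = (4 - 24)**2 = (-20)**2 = 400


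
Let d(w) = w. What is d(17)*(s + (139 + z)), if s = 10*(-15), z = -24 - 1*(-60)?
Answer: 425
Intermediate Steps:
z = 36 (z = -24 + 60 = 36)
s = -150
d(17)*(s + (139 + z)) = 17*(-150 + (139 + 36)) = 17*(-150 + 175) = 17*25 = 425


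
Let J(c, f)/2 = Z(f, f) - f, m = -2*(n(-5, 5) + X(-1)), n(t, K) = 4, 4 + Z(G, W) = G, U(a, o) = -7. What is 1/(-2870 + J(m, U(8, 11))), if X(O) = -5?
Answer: -1/2878 ≈ -0.00034746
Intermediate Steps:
Z(G, W) = -4 + G
m = 2 (m = -2*(4 - 5) = -2*(-1) = 2)
J(c, f) = -8 (J(c, f) = 2*((-4 + f) - f) = 2*(-4) = -8)
1/(-2870 + J(m, U(8, 11))) = 1/(-2870 - 8) = 1/(-2878) = -1/2878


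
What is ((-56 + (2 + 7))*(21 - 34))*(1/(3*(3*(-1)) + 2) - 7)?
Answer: -30550/7 ≈ -4364.3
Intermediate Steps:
((-56 + (2 + 7))*(21 - 34))*(1/(3*(3*(-1)) + 2) - 7) = ((-56 + 9)*(-13))*(1/(3*(-3) + 2) - 7) = (-47*(-13))*(1/(-9 + 2) - 7) = 611*(1/(-7) - 7) = 611*(-⅐ - 7) = 611*(-50/7) = -30550/7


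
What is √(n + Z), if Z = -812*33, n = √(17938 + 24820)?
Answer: √(-26796 + √42758) ≈ 163.06*I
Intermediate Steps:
n = √42758 ≈ 206.78
Z = -26796
√(n + Z) = √(√42758 - 26796) = √(-26796 + √42758)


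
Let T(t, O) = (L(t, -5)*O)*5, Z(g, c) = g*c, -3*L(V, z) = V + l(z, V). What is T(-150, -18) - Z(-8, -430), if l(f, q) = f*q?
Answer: 14560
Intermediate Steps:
L(V, z) = -V/3 - V*z/3 (L(V, z) = -(V + z*V)/3 = -(V + V*z)/3 = -V/3 - V*z/3)
Z(g, c) = c*g
T(t, O) = 20*O*t/3 (T(t, O) = ((t*(-1 - 1*(-5))/3)*O)*5 = ((t*(-1 + 5)/3)*O)*5 = (((⅓)*t*4)*O)*5 = ((4*t/3)*O)*5 = (4*O*t/3)*5 = 20*O*t/3)
T(-150, -18) - Z(-8, -430) = (20/3)*(-18)*(-150) - (-430)*(-8) = 18000 - 1*3440 = 18000 - 3440 = 14560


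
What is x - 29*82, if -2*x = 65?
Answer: -4821/2 ≈ -2410.5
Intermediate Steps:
x = -65/2 (x = -½*65 = -65/2 ≈ -32.500)
x - 29*82 = -65/2 - 29*82 = -65/2 - 2378 = -4821/2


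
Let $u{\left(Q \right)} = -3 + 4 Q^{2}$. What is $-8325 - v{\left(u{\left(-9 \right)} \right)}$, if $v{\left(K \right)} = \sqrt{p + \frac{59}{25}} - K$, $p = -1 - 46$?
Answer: $-8004 - \frac{6 i \sqrt{31}}{5} \approx -8004.0 - 6.6813 i$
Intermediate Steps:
$p = -47$
$v{\left(K \right)} = - K + \frac{6 i \sqrt{31}}{5}$ ($v{\left(K \right)} = \sqrt{-47 + \frac{59}{25}} - K = \sqrt{- \frac{1116}{25}} - K = \frac{6 i \sqrt{31}}{5} - K = - K + \frac{6 i \sqrt{31}}{5}$)
$-8325 - v{\left(u{\left(-9 \right)} \right)} = -8325 - \left(- (-3 + 4 \left(-9\right)^{2}) + \frac{6 i \sqrt{31}}{5}\right) = -8325 - \left(- (-3 + 4 \cdot 81) + \frac{6 i \sqrt{31}}{5}\right) = -8325 - \left(- (-3 + 324) + \frac{6 i \sqrt{31}}{5}\right) = -8325 - \left(\left(-1\right) 321 + \frac{6 i \sqrt{31}}{5}\right) = -8325 - \left(-321 + \frac{6 i \sqrt{31}}{5}\right) = -8325 + \left(321 - \frac{6 i \sqrt{31}}{5}\right) = -8004 - \frac{6 i \sqrt{31}}{5}$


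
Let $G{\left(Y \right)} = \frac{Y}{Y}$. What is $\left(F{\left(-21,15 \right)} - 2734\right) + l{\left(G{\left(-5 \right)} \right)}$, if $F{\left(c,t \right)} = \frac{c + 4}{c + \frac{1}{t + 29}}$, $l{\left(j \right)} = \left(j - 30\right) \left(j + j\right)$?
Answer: $- \frac{2576268}{923} \approx -2791.2$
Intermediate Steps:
$G{\left(Y \right)} = 1$
$l{\left(j \right)} = 2 j \left(-30 + j\right)$ ($l{\left(j \right)} = \left(-30 + j\right) 2 j = 2 j \left(-30 + j\right)$)
$F{\left(c,t \right)} = \frac{4 + c}{c + \frac{1}{29 + t}}$
$\left(F{\left(-21,15 \right)} - 2734\right) + l{\left(G{\left(-5 \right)} \right)} = \left(\frac{116 + 4 \cdot 15 + 29 \left(-21\right) - 315}{1 + 29 \left(-21\right) - 315} - 2734\right) + 2 \cdot 1 \left(-30 + 1\right) = \left(\frac{116 + 60 - 609 - 315}{1 - 609 - 315} - 2734\right) + 2 \cdot 1 \left(-29\right) = \left(\frac{1}{-923} \left(-748\right) - 2734\right) - 58 = \left(\left(- \frac{1}{923}\right) \left(-748\right) - 2734\right) - 58 = \left(\frac{748}{923} - 2734\right) - 58 = - \frac{2522734}{923} - 58 = - \frac{2576268}{923}$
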